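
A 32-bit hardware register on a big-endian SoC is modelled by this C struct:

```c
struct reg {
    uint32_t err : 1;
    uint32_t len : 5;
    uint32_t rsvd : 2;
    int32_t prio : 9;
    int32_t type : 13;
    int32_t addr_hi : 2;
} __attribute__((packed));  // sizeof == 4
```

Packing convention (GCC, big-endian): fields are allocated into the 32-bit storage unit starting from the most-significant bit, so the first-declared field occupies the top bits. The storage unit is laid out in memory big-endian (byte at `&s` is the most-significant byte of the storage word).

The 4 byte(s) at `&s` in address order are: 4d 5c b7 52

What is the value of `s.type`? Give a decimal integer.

[0]=0x4d [1]=0x5c [2]=0xb7 [3]=0x52 (big-endian) → word 0x4d5cb752
err:1 @ bit 31 → (0x4d5cb752>>31)&0x1 = 0x0
len:5 @ bit 26 → (0x4d5cb752>>26)&0x1f = 0x13
rsvd:2 @ bit 24 → (0x4d5cb752>>24)&0x3 = 0x1
prio:9 @ bit 15 → (0x4d5cb752>>15)&0x1ff = 0xb9
type:13 @ bit 2 → (0x4d5cb752>>2)&0x1fff = 0xdd4  ←
addr_hi:2 @ bit 0 → (0x4d5cb752>>0)&0x3 = 0x2
type signed 13b, MSB=0: value = 3540

3540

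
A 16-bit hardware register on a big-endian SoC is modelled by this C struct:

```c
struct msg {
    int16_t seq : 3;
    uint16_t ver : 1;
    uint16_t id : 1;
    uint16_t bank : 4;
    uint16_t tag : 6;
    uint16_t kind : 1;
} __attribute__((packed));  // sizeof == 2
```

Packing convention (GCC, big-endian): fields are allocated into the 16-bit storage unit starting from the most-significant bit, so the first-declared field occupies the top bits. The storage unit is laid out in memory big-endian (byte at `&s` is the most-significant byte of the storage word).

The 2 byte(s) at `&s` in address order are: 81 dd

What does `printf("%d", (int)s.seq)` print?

[0]=0x81 [1]=0xdd (big-endian) → word 0x81dd
seq [13+:3] = (word>>13) & 0x7 = 4  ←
ver [12+:1] = (word>>12) & 0x1 = 0
id [11+:1] = (word>>11) & 0x1 = 0
bank [7+:4] = (word>>7) & 0xf = 3
tag [1+:6] = (word>>1) & 0x3f = 46
kind [0+:1] = (word>>0) & 0x1 = 1
seq signed 3b, MSB=1: 4 - 8 = -4

-4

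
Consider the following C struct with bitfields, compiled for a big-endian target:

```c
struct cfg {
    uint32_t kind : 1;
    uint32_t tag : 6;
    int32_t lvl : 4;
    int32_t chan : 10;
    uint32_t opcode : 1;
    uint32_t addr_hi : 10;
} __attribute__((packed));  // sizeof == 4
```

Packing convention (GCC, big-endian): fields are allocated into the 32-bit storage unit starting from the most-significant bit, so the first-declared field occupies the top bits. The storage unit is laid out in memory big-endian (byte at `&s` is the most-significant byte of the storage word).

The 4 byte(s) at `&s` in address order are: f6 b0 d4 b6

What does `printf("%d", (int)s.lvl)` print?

[0]=0xf6 [1]=0xb0 [2]=0xd4 [3]=0xb6 (big-endian) → word 0xf6b0d4b6
kind [31+:1] = (word>>31) & 0x1 = 1
tag [25+:6] = (word>>25) & 0x3f = 59
lvl [21+:4] = (word>>21) & 0xf = 5  ←
chan [11+:10] = (word>>11) & 0x3ff = 538
opcode [10+:1] = (word>>10) & 0x1 = 1
addr_hi [0+:10] = (word>>0) & 0x3ff = 182
lvl signed 4b, MSB=0: value = 5

5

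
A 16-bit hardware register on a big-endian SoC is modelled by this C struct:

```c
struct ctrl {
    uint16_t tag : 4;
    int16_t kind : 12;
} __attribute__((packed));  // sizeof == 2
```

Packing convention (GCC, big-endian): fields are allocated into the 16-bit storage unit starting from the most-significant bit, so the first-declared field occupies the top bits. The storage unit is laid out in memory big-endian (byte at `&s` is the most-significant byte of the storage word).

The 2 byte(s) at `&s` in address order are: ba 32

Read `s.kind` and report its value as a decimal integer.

-1486

[0]=0xba [1]=0x32 (big-endian) → word 0xba32
tag:4 @ bit 12 → (0xba32>>12)&0xf = 0xb
kind:12 @ bit 0 → (0xba32>>0)&0xfff = 0xa32  ←
kind signed 12b, MSB=1: 2610 - 4096 = -1486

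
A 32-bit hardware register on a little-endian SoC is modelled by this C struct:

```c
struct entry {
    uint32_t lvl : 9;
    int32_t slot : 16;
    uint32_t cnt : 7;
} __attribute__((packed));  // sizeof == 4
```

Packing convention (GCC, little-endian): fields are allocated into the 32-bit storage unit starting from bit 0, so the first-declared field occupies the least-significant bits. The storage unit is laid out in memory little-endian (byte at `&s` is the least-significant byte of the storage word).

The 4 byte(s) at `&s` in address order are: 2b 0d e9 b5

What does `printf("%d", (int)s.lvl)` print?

[0]=0x2b [1]=0x0d [2]=0xe9 [3]=0xb5 (little-endian) → word 0xb5e90d2b
lvl:9 @ bit 0 → (0xb5e90d2b>>0)&0x1ff = 0x12b  ←
slot:16 @ bit 9 → (0xb5e90d2b>>9)&0xffff = 0xf486
cnt:7 @ bit 25 → (0xb5e90d2b>>25)&0x7f = 0x5a

299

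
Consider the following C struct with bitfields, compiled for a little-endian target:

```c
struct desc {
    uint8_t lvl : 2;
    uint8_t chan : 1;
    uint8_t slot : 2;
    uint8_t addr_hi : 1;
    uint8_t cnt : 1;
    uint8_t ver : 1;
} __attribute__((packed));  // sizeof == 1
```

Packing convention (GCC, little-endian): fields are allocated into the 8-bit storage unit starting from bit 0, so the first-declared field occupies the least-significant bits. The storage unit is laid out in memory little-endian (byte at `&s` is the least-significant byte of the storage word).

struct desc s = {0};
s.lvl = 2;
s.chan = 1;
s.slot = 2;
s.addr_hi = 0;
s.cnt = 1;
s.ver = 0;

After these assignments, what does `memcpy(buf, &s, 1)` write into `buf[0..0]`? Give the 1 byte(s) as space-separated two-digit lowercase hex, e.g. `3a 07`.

lvl:2 = 2 → 0x2 << 0 → word 0x02
chan:1 = 1 → 0x1 << 2 → word 0x06
slot:2 = 2 → 0x2 << 3 → word 0x16
addr_hi:1 = 0 → 0x0 << 5 → word 0x16
cnt:1 = 1 → 0x1 << 6 → word 0x56
ver:1 = 0 → 0x0 << 7 → word 0x56
word = 0x56 → little-endian bytes:
  [0]=0x56

56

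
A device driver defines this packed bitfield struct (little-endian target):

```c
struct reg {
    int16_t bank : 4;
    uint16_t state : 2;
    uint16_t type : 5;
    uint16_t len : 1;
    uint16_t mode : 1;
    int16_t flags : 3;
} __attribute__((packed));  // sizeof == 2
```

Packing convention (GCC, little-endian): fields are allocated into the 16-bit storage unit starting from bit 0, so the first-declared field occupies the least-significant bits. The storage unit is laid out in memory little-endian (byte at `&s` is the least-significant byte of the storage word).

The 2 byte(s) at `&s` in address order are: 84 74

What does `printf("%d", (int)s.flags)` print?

[0]=0x84 [1]=0x74 (little-endian) → word 0x7484
bank [0+:4] = (word>>0) & 0xf = 4
state [4+:2] = (word>>4) & 0x3 = 0
type [6+:5] = (word>>6) & 0x1f = 18
len [11+:1] = (word>>11) & 0x1 = 0
mode [12+:1] = (word>>12) & 0x1 = 1
flags [13+:3] = (word>>13) & 0x7 = 3  ←
flags signed 3b, MSB=0: value = 3

3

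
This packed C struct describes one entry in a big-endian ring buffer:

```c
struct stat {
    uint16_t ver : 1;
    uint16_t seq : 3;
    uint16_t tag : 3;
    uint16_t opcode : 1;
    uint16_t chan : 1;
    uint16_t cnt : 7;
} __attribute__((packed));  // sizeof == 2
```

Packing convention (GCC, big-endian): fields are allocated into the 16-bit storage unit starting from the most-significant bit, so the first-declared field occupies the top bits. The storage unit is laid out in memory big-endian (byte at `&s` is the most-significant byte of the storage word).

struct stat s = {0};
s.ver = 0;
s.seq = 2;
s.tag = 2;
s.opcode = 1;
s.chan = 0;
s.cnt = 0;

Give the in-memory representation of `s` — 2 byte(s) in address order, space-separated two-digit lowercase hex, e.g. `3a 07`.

[15+:1] ver=0 & 0x1 = 0x0; word=0x0000
[12+:3] seq=2 & 0x7 = 0x2; word=0x2000
[9+:3] tag=2 & 0x7 = 0x2; word=0x2400
[8+:1] opcode=1 & 0x1 = 0x1; word=0x2500
[7+:1] chan=0 & 0x1 = 0x0; word=0x2500
[0+:7] cnt=0 & 0x7f = 0x0; word=0x2500
word = 0x2500 → big-endian bytes:
  [0]=0x25  [1]=0x00

25 00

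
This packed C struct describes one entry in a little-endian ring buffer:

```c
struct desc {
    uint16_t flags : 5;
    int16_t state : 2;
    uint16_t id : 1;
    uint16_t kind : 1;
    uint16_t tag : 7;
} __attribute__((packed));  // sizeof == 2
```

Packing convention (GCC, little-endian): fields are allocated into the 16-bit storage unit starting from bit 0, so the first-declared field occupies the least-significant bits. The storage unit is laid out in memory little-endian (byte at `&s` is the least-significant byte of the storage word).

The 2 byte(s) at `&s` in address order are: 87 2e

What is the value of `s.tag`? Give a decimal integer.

23

[0]=0x87 [1]=0x2e (little-endian) → word 0x2e87
flags [0+:5] = (word>>0) & 0x1f = 7
state [5+:2] = (word>>5) & 0x3 = 0
id [7+:1] = (word>>7) & 0x1 = 1
kind [8+:1] = (word>>8) & 0x1 = 0
tag [9+:7] = (word>>9) & 0x7f = 23  ←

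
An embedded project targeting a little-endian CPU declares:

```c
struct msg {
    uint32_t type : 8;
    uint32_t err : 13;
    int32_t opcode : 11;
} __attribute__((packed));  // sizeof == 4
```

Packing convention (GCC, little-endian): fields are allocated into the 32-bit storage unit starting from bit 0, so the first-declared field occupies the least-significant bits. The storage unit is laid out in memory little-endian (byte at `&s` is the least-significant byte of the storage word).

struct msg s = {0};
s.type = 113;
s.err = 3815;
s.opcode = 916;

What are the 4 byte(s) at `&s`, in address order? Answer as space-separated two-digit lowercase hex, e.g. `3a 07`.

[0+:8] type=113 & 0xff = 0x71; word=0x00000071
[8+:13] err=3815 & 0x1fff = 0xee7; word=0x000ee771
[21+:11] opcode=916 & 0x7ff = 0x394; word=0x728ee771
word = 0x728ee771 → little-endian bytes:
  [0]=0x71  [1]=0xe7  [2]=0x8e  [3]=0x72

71 e7 8e 72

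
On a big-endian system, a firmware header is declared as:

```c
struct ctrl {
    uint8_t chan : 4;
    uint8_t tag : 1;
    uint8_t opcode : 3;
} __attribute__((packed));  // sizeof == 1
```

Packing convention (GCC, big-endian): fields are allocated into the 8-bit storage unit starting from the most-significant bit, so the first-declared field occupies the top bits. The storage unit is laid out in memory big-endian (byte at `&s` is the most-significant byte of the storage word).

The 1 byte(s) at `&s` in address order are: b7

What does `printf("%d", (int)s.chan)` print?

11

[0]=0xb7 (big-endian) → word 0xb7
chan:4 @ bit 4 → (0xb7>>4)&0xf = 0xb  ←
tag:1 @ bit 3 → (0xb7>>3)&0x1 = 0x0
opcode:3 @ bit 0 → (0xb7>>0)&0x7 = 0x7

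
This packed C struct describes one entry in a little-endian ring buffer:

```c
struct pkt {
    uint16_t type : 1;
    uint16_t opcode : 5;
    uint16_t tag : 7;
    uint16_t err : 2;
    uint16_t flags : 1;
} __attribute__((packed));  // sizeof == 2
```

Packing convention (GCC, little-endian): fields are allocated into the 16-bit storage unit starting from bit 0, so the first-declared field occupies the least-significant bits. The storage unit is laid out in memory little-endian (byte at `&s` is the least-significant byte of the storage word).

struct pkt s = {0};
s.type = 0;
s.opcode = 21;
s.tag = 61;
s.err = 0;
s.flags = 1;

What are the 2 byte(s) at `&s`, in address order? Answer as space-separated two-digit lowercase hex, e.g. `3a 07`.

type (1b) val=0 bits=0x0 at bit 0: 0x0000
opcode (5b) val=21 bits=0x15 at bit 1: 0x002a
tag (7b) val=61 bits=0x3d at bit 6: 0x0f6a
err (2b) val=0 bits=0x0 at bit 13: 0x0f6a
flags (1b) val=1 bits=0x1 at bit 15: 0x8f6a
word = 0x8f6a → little-endian bytes:
  [0]=0x6a  [1]=0x8f

6a 8f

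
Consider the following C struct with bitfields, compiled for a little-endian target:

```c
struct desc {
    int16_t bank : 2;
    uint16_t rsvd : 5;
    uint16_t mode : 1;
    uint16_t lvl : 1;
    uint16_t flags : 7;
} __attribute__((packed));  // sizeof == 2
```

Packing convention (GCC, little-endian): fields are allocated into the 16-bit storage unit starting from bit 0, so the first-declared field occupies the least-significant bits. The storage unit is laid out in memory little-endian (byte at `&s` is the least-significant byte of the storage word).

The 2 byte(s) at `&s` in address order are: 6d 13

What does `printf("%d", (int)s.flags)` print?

9

[0]=0x6d [1]=0x13 (little-endian) → word 0x136d
bank [0+:2] = (word>>0) & 0x3 = 1
rsvd [2+:5] = (word>>2) & 0x1f = 27
mode [7+:1] = (word>>7) & 0x1 = 0
lvl [8+:1] = (word>>8) & 0x1 = 1
flags [9+:7] = (word>>9) & 0x7f = 9  ←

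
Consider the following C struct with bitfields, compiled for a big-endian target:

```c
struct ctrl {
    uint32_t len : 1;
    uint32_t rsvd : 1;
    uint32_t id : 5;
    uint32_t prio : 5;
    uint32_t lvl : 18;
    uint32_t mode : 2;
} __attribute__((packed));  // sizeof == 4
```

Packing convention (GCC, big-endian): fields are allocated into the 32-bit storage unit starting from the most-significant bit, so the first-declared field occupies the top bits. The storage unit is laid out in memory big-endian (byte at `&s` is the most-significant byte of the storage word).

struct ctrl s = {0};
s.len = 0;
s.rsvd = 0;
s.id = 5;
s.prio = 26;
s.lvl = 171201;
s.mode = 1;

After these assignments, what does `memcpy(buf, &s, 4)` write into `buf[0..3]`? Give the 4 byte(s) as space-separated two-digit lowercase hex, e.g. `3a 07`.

0b aa 73 05

[31+:1] len=0 & 0x1 = 0x0; word=0x00000000
[30+:1] rsvd=0 & 0x1 = 0x0; word=0x00000000
[25+:5] id=5 & 0x1f = 0x5; word=0x0a000000
[20+:5] prio=26 & 0x1f = 0x1a; word=0x0ba00000
[2+:18] lvl=171201 & 0x3ffff = 0x29cc1; word=0x0baa7304
[0+:2] mode=1 & 0x3 = 0x1; word=0x0baa7305
word = 0x0baa7305 → big-endian bytes:
  [0]=0x0b  [1]=0xaa  [2]=0x73  [3]=0x05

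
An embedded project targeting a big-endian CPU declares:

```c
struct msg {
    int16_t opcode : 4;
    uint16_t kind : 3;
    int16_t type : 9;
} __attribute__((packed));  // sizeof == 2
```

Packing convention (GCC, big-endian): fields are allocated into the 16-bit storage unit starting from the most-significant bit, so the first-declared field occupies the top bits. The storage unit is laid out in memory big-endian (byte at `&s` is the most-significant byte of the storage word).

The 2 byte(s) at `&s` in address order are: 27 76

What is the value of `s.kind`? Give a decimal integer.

[0]=0x27 [1]=0x76 (big-endian) → word 0x2776
opcode:4 @ bit 12 → (0x2776>>12)&0xf = 0x2
kind:3 @ bit 9 → (0x2776>>9)&0x7 = 0x3  ←
type:9 @ bit 0 → (0x2776>>0)&0x1ff = 0x176

3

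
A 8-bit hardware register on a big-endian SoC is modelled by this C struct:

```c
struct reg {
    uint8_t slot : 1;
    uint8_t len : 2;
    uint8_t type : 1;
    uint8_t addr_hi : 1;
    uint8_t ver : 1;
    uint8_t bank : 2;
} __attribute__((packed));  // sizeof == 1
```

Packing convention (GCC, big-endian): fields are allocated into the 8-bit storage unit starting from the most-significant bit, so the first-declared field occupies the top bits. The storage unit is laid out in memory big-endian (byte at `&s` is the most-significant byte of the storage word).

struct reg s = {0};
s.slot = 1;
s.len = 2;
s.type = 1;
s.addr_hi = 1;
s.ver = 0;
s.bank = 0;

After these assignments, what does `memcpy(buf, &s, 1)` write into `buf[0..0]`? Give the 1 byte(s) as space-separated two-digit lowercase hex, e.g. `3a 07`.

d8

slot:1 = 1 → 0x1 << 7 → word 0x80
len:2 = 2 → 0x2 << 5 → word 0xc0
type:1 = 1 → 0x1 << 4 → word 0xd0
addr_hi:1 = 1 → 0x1 << 3 → word 0xd8
ver:1 = 0 → 0x0 << 2 → word 0xd8
bank:2 = 0 → 0x0 << 0 → word 0xd8
word = 0xd8 → big-endian bytes:
  [0]=0xd8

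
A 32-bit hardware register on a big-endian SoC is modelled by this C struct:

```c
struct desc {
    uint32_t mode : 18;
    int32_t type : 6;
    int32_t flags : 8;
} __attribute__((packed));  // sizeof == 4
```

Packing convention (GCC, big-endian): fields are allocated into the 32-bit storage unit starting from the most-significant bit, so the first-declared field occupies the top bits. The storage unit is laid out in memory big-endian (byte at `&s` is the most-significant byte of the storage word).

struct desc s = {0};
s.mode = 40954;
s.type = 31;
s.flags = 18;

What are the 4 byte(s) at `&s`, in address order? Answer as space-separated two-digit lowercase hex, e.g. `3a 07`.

mode:18 = 40954 → 0x9ffa << 14 → word 0x27fe8000
type:6 = 31 → 0x1f << 8 → word 0x27fe9f00
flags:8 = 18 → 0x12 << 0 → word 0x27fe9f12
word = 0x27fe9f12 → big-endian bytes:
  [0]=0x27  [1]=0xfe  [2]=0x9f  [3]=0x12

27 fe 9f 12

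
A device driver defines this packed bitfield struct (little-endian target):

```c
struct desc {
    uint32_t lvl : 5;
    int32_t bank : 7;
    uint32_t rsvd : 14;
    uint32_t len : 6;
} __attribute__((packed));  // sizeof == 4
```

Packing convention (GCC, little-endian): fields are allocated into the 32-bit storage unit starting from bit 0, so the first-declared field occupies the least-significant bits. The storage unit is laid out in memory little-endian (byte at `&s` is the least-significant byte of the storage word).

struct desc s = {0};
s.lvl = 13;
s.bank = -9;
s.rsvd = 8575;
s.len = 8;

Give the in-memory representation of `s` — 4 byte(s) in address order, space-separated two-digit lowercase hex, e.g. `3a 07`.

ed fe 17 22

[0+:5] lvl=13 & 0x1f = 0xd; word=0x0000000d
[5+:7] bank=-9 & 0x7f = 0x77; word=0x00000eed
[12+:14] rsvd=8575 & 0x3fff = 0x217f; word=0x0217feed
[26+:6] len=8 & 0x3f = 0x8; word=0x2217feed
word = 0x2217feed → little-endian bytes:
  [0]=0xed  [1]=0xfe  [2]=0x17  [3]=0x22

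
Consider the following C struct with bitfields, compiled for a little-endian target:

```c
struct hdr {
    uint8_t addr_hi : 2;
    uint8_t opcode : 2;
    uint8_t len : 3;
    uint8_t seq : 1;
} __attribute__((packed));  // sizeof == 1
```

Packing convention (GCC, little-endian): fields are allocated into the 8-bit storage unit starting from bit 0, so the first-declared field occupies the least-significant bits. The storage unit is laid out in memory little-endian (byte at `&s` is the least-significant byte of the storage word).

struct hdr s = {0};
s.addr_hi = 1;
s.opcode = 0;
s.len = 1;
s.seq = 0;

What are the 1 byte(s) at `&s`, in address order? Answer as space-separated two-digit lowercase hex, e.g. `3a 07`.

addr_hi (2b) val=1 bits=0x1 at bit 0: 0x01
opcode (2b) val=0 bits=0x0 at bit 2: 0x01
len (3b) val=1 bits=0x1 at bit 4: 0x11
seq (1b) val=0 bits=0x0 at bit 7: 0x11
word = 0x11 → little-endian bytes:
  [0]=0x11

11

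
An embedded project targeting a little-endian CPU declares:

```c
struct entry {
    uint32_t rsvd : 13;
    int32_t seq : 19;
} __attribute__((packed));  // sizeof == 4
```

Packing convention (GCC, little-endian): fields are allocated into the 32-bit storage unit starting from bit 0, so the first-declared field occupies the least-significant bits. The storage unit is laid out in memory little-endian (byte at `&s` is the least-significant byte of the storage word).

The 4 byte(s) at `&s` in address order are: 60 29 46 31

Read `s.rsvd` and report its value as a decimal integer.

2400

[0]=0x60 [1]=0x29 [2]=0x46 [3]=0x31 (little-endian) → word 0x31462960
rsvd [0+:13] = (word>>0) & 0x1fff = 2400  ←
seq [13+:19] = (word>>13) & 0x7ffff = 100913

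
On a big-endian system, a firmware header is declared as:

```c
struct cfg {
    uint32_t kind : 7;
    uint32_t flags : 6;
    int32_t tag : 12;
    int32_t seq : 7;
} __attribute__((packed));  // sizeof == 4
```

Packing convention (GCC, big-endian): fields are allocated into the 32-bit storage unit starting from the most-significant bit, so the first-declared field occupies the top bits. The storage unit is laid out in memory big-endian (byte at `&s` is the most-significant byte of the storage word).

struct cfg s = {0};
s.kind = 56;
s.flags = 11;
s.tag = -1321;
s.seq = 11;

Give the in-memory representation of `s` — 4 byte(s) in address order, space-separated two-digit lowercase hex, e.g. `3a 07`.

kind (7b) val=56 bits=0x38 at bit 25: 0x70000000
flags (6b) val=11 bits=0xb at bit 19: 0x70580000
tag (12b) val=-1321 bits=0xad7 at bit 7: 0x705d6b80
seq (7b) val=11 bits=0xb at bit 0: 0x705d6b8b
word = 0x705d6b8b → big-endian bytes:
  [0]=0x70  [1]=0x5d  [2]=0x6b  [3]=0x8b

70 5d 6b 8b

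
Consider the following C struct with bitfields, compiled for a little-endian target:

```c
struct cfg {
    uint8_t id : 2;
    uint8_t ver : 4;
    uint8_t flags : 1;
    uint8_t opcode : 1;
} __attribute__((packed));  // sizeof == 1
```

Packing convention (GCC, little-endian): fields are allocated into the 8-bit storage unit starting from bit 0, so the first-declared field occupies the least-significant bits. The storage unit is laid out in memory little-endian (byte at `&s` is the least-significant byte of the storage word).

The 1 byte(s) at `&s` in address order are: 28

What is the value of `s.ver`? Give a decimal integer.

10

[0]=0x28 (little-endian) → word 0x28
id:2 @ bit 0 → (0x28>>0)&0x3 = 0x0
ver:4 @ bit 2 → (0x28>>2)&0xf = 0xa  ←
flags:1 @ bit 6 → (0x28>>6)&0x1 = 0x0
opcode:1 @ bit 7 → (0x28>>7)&0x1 = 0x0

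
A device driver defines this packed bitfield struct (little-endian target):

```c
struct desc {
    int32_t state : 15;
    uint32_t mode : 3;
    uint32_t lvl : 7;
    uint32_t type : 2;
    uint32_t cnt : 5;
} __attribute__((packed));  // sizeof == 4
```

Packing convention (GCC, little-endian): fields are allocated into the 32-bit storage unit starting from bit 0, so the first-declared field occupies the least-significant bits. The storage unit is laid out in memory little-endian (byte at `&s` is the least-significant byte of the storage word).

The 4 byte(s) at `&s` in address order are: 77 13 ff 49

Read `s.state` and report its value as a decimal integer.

4983

[0]=0x77 [1]=0x13 [2]=0xff [3]=0x49 (little-endian) → word 0x49ff1377
state:15 @ bit 0 → (0x49ff1377>>0)&0x7fff = 0x1377  ←
mode:3 @ bit 15 → (0x49ff1377>>15)&0x7 = 0x6
lvl:7 @ bit 18 → (0x49ff1377>>18)&0x7f = 0x7f
type:2 @ bit 25 → (0x49ff1377>>25)&0x3 = 0x0
cnt:5 @ bit 27 → (0x49ff1377>>27)&0x1f = 0x9
state signed 15b, MSB=0: value = 4983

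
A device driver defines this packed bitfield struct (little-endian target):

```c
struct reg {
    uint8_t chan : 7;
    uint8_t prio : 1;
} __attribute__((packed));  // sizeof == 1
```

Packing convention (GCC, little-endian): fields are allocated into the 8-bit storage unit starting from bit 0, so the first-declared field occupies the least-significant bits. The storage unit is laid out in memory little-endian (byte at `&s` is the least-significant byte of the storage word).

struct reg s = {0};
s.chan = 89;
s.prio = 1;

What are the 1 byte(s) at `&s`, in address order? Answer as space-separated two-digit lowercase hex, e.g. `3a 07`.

d9

chan (7b) val=89 bits=0x59 at bit 0: 0x59
prio (1b) val=1 bits=0x1 at bit 7: 0xd9
word = 0xd9 → little-endian bytes:
  [0]=0xd9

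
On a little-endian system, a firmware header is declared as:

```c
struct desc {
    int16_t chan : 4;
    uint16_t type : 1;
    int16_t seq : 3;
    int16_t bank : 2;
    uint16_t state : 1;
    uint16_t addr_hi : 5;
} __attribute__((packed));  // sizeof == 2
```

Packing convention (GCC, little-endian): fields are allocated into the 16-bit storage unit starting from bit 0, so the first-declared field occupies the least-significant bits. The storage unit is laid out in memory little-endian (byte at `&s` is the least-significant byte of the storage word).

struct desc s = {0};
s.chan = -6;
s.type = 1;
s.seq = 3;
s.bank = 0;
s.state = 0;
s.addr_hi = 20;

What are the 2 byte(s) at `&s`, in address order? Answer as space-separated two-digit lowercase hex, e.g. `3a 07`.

chan (4b) val=-6 bits=0xa at bit 0: 0x000a
type (1b) val=1 bits=0x1 at bit 4: 0x001a
seq (3b) val=3 bits=0x3 at bit 5: 0x007a
bank (2b) val=0 bits=0x0 at bit 8: 0x007a
state (1b) val=0 bits=0x0 at bit 10: 0x007a
addr_hi (5b) val=20 bits=0x14 at bit 11: 0xa07a
word = 0xa07a → little-endian bytes:
  [0]=0x7a  [1]=0xa0

7a a0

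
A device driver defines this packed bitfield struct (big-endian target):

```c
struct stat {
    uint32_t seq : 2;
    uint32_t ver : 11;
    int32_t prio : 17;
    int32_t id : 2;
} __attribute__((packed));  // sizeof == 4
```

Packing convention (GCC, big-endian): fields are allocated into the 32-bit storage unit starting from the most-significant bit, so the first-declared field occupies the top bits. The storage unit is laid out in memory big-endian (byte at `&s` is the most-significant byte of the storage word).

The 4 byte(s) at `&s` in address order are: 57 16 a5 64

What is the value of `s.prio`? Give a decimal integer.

[0]=0x57 [1]=0x16 [2]=0xa5 [3]=0x64 (big-endian) → word 0x5716a564
seq:2 @ bit 30 → (0x5716a564>>30)&0x3 = 0x1
ver:11 @ bit 19 → (0x5716a564>>19)&0x7ff = 0x2e2
prio:17 @ bit 2 → (0x5716a564>>2)&0x1ffff = 0x1a959  ←
id:2 @ bit 0 → (0x5716a564>>0)&0x3 = 0x0
prio signed 17b, MSB=1: 108889 - 131072 = -22183

-22183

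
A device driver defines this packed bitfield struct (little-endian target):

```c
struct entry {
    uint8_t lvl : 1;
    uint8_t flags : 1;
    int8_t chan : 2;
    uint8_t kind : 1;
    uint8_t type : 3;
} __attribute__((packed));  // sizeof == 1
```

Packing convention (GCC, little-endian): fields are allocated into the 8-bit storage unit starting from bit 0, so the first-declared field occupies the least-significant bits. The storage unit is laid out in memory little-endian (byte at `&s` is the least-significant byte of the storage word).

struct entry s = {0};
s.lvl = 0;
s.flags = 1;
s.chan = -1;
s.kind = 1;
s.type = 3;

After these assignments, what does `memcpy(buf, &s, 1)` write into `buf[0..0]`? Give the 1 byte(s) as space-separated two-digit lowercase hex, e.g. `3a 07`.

[0+:1] lvl=0 & 0x1 = 0x0; word=0x00
[1+:1] flags=1 & 0x1 = 0x1; word=0x02
[2+:2] chan=-1 & 0x3 = 0x3; word=0x0e
[4+:1] kind=1 & 0x1 = 0x1; word=0x1e
[5+:3] type=3 & 0x7 = 0x3; word=0x7e
word = 0x7e → little-endian bytes:
  [0]=0x7e

7e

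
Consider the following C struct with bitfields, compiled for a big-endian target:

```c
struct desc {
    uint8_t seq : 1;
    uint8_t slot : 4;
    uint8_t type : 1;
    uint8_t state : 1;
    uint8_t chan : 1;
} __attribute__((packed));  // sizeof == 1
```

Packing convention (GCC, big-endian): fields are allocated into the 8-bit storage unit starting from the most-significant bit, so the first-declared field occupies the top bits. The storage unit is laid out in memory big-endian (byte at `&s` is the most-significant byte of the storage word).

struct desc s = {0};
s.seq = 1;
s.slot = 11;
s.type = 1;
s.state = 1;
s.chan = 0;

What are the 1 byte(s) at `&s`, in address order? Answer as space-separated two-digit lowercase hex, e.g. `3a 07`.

de

[7+:1] seq=1 & 0x1 = 0x1; word=0x80
[3+:4] slot=11 & 0xf = 0xb; word=0xd8
[2+:1] type=1 & 0x1 = 0x1; word=0xdc
[1+:1] state=1 & 0x1 = 0x1; word=0xde
[0+:1] chan=0 & 0x1 = 0x0; word=0xde
word = 0xde → big-endian bytes:
  [0]=0xde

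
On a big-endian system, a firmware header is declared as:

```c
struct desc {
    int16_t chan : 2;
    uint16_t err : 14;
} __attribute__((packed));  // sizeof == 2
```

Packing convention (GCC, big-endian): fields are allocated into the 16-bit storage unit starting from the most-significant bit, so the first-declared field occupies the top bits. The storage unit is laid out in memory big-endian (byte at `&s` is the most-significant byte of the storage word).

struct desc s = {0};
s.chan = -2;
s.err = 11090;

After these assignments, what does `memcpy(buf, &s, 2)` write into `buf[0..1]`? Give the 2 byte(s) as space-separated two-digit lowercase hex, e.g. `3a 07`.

[14+:2] chan=-2 & 0x3 = 0x2; word=0x8000
[0+:14] err=11090 & 0x3fff = 0x2b52; word=0xab52
word = 0xab52 → big-endian bytes:
  [0]=0xab  [1]=0x52

ab 52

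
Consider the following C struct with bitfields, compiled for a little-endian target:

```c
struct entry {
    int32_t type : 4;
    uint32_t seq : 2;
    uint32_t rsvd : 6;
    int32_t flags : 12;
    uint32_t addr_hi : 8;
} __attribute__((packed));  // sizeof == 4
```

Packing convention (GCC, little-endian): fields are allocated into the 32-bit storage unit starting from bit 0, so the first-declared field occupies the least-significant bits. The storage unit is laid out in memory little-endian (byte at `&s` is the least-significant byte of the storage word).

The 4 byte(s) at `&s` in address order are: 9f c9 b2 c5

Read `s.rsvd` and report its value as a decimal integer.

38

[0]=0x9f [1]=0xc9 [2]=0xb2 [3]=0xc5 (little-endian) → word 0xc5b2c99f
type:4 @ bit 0 → (0xc5b2c99f>>0)&0xf = 0xf
seq:2 @ bit 4 → (0xc5b2c99f>>4)&0x3 = 0x1
rsvd:6 @ bit 6 → (0xc5b2c99f>>6)&0x3f = 0x26  ←
flags:12 @ bit 12 → (0xc5b2c99f>>12)&0xfff = 0xb2c
addr_hi:8 @ bit 24 → (0xc5b2c99f>>24)&0xff = 0xc5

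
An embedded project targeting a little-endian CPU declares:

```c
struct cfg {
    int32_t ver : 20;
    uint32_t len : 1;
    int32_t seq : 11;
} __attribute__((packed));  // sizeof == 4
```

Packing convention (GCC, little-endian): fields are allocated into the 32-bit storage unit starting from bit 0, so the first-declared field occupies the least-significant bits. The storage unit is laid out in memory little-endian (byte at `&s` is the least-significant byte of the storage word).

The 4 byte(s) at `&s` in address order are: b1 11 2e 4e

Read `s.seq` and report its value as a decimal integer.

[0]=0xb1 [1]=0x11 [2]=0x2e [3]=0x4e (little-endian) → word 0x4e2e11b1
ver [0+:20] = (word>>0) & 0xfffff = 922033
len [20+:1] = (word>>20) & 0x1 = 0
seq [21+:11] = (word>>21) & 0x7ff = 625  ←
seq signed 11b, MSB=0: value = 625

625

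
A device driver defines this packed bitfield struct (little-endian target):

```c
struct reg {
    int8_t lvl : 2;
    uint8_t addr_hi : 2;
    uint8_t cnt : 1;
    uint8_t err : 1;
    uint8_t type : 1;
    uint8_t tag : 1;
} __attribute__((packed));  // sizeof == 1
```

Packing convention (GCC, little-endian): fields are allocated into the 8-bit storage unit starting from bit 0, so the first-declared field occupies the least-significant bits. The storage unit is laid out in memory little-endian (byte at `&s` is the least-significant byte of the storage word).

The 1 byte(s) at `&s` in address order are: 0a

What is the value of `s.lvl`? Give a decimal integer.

[0]=0x0a (little-endian) → word 0x0a
lvl:2 @ bit 0 → (0x0a>>0)&0x3 = 0x2  ←
addr_hi:2 @ bit 2 → (0x0a>>2)&0x3 = 0x2
cnt:1 @ bit 4 → (0x0a>>4)&0x1 = 0x0
err:1 @ bit 5 → (0x0a>>5)&0x1 = 0x0
type:1 @ bit 6 → (0x0a>>6)&0x1 = 0x0
tag:1 @ bit 7 → (0x0a>>7)&0x1 = 0x0
lvl signed 2b, MSB=1: 2 - 4 = -2

-2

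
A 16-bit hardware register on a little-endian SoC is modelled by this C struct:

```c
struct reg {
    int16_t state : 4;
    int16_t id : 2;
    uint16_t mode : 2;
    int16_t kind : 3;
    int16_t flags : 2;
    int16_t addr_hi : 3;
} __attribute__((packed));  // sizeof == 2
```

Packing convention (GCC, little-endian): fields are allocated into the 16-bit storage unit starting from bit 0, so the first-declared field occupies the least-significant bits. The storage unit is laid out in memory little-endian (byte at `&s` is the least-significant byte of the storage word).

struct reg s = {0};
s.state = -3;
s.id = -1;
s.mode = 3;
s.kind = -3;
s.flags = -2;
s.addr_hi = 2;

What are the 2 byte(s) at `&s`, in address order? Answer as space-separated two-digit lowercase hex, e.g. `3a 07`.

fd 55

[0+:4] state=-3 & 0xf = 0xd; word=0x000d
[4+:2] id=-1 & 0x3 = 0x3; word=0x003d
[6+:2] mode=3 & 0x3 = 0x3; word=0x00fd
[8+:3] kind=-3 & 0x7 = 0x5; word=0x05fd
[11+:2] flags=-2 & 0x3 = 0x2; word=0x15fd
[13+:3] addr_hi=2 & 0x7 = 0x2; word=0x55fd
word = 0x55fd → little-endian bytes:
  [0]=0xfd  [1]=0x55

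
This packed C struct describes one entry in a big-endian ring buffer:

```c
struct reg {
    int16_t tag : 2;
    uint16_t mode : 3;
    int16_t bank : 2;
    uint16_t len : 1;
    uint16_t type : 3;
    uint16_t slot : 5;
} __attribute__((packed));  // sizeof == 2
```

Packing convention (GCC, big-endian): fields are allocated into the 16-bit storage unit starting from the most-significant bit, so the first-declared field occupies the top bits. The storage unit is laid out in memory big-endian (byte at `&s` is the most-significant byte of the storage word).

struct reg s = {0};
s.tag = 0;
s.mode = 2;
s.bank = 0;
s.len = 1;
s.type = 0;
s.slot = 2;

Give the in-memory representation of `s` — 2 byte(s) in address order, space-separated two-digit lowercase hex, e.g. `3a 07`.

11 02

[14+:2] tag=0 & 0x3 = 0x0; word=0x0000
[11+:3] mode=2 & 0x7 = 0x2; word=0x1000
[9+:2] bank=0 & 0x3 = 0x0; word=0x1000
[8+:1] len=1 & 0x1 = 0x1; word=0x1100
[5+:3] type=0 & 0x7 = 0x0; word=0x1100
[0+:5] slot=2 & 0x1f = 0x2; word=0x1102
word = 0x1102 → big-endian bytes:
  [0]=0x11  [1]=0x02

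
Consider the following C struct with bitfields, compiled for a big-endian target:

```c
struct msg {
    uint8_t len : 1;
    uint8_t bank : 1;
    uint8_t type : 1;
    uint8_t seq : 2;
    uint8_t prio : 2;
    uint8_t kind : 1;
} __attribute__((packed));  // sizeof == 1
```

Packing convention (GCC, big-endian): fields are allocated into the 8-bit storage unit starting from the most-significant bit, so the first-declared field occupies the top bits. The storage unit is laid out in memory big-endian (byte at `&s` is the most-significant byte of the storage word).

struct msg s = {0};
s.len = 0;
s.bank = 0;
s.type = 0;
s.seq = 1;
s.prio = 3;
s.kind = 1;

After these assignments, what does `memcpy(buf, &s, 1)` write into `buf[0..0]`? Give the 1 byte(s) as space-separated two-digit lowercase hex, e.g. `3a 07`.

0f

[7+:1] len=0 & 0x1 = 0x0; word=0x00
[6+:1] bank=0 & 0x1 = 0x0; word=0x00
[5+:1] type=0 & 0x1 = 0x0; word=0x00
[3+:2] seq=1 & 0x3 = 0x1; word=0x08
[1+:2] prio=3 & 0x3 = 0x3; word=0x0e
[0+:1] kind=1 & 0x1 = 0x1; word=0x0f
word = 0x0f → big-endian bytes:
  [0]=0x0f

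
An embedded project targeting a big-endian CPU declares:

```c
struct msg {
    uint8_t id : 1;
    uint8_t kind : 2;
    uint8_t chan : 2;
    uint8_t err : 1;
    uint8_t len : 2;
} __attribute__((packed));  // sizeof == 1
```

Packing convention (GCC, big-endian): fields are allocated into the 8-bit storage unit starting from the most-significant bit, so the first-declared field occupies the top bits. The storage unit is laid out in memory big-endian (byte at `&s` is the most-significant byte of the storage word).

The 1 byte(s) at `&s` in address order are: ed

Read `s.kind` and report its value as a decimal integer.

3

[0]=0xed (big-endian) → word 0xed
id [7+:1] = (word>>7) & 0x1 = 1
kind [5+:2] = (word>>5) & 0x3 = 3  ←
chan [3+:2] = (word>>3) & 0x3 = 1
err [2+:1] = (word>>2) & 0x1 = 1
len [0+:2] = (word>>0) & 0x3 = 1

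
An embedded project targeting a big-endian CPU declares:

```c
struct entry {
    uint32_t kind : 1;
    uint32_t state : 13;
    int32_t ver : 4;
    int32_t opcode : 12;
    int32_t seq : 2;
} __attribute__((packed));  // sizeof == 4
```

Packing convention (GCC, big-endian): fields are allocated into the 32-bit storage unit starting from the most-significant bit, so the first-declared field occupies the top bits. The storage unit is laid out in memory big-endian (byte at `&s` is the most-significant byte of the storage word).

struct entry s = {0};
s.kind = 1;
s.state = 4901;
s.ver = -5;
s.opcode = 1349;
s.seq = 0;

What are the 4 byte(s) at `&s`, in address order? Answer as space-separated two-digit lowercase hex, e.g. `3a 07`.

[31+:1] kind=1 & 0x1 = 0x1; word=0x80000000
[18+:13] state=4901 & 0x1fff = 0x1325; word=0xcc940000
[14+:4] ver=-5 & 0xf = 0xb; word=0xcc96c000
[2+:12] opcode=1349 & 0xfff = 0x545; word=0xcc96d514
[0+:2] seq=0 & 0x3 = 0x0; word=0xcc96d514
word = 0xcc96d514 → big-endian bytes:
  [0]=0xcc  [1]=0x96  [2]=0xd5  [3]=0x14

cc 96 d5 14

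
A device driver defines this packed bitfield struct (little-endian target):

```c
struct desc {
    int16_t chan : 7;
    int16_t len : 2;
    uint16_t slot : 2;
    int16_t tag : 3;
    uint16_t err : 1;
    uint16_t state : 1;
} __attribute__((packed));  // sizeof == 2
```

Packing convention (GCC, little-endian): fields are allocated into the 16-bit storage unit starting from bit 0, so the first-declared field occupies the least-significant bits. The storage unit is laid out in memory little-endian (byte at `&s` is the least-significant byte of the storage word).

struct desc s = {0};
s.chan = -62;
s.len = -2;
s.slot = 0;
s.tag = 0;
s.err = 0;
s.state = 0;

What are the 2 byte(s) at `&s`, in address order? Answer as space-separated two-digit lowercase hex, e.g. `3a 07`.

42 01

chan:7 = -62 → 0x42 << 0 → word 0x0042
len:2 = -2 → 0x2 << 7 → word 0x0142
slot:2 = 0 → 0x0 << 9 → word 0x0142
tag:3 = 0 → 0x0 << 11 → word 0x0142
err:1 = 0 → 0x0 << 14 → word 0x0142
state:1 = 0 → 0x0 << 15 → word 0x0142
word = 0x0142 → little-endian bytes:
  [0]=0x42  [1]=0x01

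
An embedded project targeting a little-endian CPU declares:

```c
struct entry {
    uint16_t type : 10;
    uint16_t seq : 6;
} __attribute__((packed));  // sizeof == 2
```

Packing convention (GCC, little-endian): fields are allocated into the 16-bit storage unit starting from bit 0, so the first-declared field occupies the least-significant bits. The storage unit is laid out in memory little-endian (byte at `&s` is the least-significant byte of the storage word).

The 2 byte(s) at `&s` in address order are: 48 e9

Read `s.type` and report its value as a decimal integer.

[0]=0x48 [1]=0xe9 (little-endian) → word 0xe948
type:10 @ bit 0 → (0xe948>>0)&0x3ff = 0x148  ←
seq:6 @ bit 10 → (0xe948>>10)&0x3f = 0x3a

328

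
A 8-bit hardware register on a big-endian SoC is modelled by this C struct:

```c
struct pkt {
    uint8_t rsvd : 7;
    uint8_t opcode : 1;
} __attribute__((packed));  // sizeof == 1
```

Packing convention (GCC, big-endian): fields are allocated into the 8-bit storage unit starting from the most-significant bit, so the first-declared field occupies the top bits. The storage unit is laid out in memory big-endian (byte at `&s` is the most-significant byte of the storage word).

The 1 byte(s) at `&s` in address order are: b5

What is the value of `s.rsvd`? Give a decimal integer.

90

[0]=0xb5 (big-endian) → word 0xb5
rsvd:7 @ bit 1 → (0xb5>>1)&0x7f = 0x5a  ←
opcode:1 @ bit 0 → (0xb5>>0)&0x1 = 0x1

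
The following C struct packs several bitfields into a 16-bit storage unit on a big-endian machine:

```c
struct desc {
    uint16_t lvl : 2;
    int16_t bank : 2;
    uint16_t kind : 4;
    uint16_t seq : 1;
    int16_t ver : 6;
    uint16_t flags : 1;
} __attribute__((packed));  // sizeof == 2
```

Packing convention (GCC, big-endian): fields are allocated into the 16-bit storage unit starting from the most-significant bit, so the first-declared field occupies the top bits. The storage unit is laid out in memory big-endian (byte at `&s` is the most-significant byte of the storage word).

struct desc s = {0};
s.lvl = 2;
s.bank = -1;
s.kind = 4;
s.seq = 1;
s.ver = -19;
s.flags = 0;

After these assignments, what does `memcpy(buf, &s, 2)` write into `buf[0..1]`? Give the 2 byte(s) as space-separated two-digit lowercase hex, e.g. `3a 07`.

b4 da

lvl:2 = 2 → 0x2 << 14 → word 0x8000
bank:2 = -1 → 0x3 << 12 → word 0xb000
kind:4 = 4 → 0x4 << 8 → word 0xb400
seq:1 = 1 → 0x1 << 7 → word 0xb480
ver:6 = -19 → 0x2d << 1 → word 0xb4da
flags:1 = 0 → 0x0 << 0 → word 0xb4da
word = 0xb4da → big-endian bytes:
  [0]=0xb4  [1]=0xda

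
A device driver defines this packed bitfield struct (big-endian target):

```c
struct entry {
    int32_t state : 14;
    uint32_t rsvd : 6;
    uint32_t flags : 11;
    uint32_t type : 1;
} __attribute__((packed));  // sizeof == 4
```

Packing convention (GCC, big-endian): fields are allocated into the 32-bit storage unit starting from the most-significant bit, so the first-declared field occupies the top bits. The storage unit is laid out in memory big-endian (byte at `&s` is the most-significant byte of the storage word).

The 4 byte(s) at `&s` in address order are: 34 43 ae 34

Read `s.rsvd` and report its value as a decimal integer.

58

[0]=0x34 [1]=0x43 [2]=0xae [3]=0x34 (big-endian) → word 0x3443ae34
state:14 @ bit 18 → (0x3443ae34>>18)&0x3fff = 0xd10
rsvd:6 @ bit 12 → (0x3443ae34>>12)&0x3f = 0x3a  ←
flags:11 @ bit 1 → (0x3443ae34>>1)&0x7ff = 0x71a
type:1 @ bit 0 → (0x3443ae34>>0)&0x1 = 0x0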